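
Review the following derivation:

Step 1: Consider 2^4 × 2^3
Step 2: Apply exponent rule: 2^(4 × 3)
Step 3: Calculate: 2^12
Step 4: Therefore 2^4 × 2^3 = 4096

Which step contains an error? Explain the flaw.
Step 2: Apply exponent rule: 2^(4 × 3)

Step 2 incorrectly states that a^b × a^c = a^(b×c). The correct rule is a^b × a^c = a^(b+c). The actual value is 2^4 × 2^3 = 2^7 = 128, not 2^12 = 4096.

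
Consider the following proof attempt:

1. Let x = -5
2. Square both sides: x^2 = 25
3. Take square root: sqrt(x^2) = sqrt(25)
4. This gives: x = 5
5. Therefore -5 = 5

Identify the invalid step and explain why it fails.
Step 4: This gives: x = 5

Step 4 incorrectly states that sqrt(x^2) = x. The correct identity is sqrt(x^2) = |x|. Since x = -5 < 0, we have sqrt(x^2) = |-5| = 5, not x = -5.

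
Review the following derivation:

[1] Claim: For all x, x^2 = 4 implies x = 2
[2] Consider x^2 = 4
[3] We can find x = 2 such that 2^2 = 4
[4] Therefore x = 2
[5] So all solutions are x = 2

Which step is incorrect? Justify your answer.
Step 4: Therefore x = 2

Step 4 incorrectly concludes that x = 2 is the only solution. The proof shows that x = 2 is A solution (existence), but does not show it is the ONLY solution (uniqueness). In fact, x = -2 is also a solution since (-2)^2 = 4. Finding one solution doesn't prove there are no others.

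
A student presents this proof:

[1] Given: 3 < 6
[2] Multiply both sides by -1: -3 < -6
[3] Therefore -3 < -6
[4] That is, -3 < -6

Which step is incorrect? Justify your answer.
Step 2: Multiply both sides by -1: -3 < -6

Step 2 multiplies both sides by -1 but fails to reverse the inequality sign. When multiplying (or dividing) an inequality by a negative number, the direction must be reversed. Since 3 < 6, we should get -3 > -6, i.e., -3 > -6.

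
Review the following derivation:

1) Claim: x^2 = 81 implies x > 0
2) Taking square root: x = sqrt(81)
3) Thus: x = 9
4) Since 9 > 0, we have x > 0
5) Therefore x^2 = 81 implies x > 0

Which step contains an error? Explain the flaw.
Step 2: Taking square root: x = sqrt(81)

Step 2 takes the square root and assumes the positive root only. The equation x^2 = 81 actually has two solutions: x = 9 and x = -9. The proof silently assumes x > 0 without justification, then uses this assumption to conclude x > 0, which is circular. The counterexample x = -9 shows the claim is false.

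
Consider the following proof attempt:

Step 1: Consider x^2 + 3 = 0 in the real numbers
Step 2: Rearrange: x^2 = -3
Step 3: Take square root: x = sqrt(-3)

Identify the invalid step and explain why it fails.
Step 3: Take square root: x = sqrt(-3)

Step 3 takes the square root of -3, which is negative. In the real number system, the square root of a negative number is undefined. The equation x^2 + 3 = 0 has no real solutions. Square roots of negative numbers only exist in the complex numbers.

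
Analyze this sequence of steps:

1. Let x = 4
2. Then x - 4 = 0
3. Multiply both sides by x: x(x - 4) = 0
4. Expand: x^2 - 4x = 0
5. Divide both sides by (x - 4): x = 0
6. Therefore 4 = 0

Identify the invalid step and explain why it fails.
Step 5: Divide both sides by (x - 4): x = 0

Step 5 divides both sides by (x - 4). However, since x = 4, we have (x - 4) = 0. Division by zero is undefined, making this step invalid.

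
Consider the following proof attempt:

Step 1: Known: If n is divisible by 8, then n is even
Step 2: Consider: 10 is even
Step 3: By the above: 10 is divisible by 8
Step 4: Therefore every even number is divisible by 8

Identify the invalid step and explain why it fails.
Step 3: By the above: 10 is divisible by 8

Step 3 commits the fallacy of affirming the consequent. The known fact 'divisible by 8 → even' does NOT imply 'even → divisible by 8'. That would be the converse, which is false. For example, 10 is even but 10 ÷ 8 = 1.25, which is not an integer.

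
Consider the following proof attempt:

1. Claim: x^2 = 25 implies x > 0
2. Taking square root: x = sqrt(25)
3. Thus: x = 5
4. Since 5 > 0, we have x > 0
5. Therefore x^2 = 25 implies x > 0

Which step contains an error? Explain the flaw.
Step 2: Taking square root: x = sqrt(25)

Step 2 takes the square root and assumes the positive root only. The equation x^2 = 25 actually has two solutions: x = 5 and x = -5. The proof silently assumes x > 0 without justification, then uses this assumption to conclude x > 0, which is circular. The counterexample x = -5 shows the claim is false.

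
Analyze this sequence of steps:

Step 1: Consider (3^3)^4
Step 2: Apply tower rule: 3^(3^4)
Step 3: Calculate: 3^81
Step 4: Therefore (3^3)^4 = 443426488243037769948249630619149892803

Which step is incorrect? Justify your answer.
Step 2: Apply tower rule: 3^(3^4)

Step 2 incorrectly states that (a^b)^c = a^(b^c). The correct rule is (a^b)^c = a^(b×c). The actual value is (3^3)^4 = 3^12 = 531441, not 3^81 = 443426488243037769948249630619149892803.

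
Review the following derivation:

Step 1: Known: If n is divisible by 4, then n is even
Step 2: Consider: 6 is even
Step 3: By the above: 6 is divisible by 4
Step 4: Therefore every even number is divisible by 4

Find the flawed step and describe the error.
Step 3: By the above: 6 is divisible by 4

Step 3 commits the fallacy of affirming the consequent. The known fact 'divisible by 4 → even' does NOT imply 'even → divisible by 4'. That would be the converse, which is false. For example, 6 is even but 6 ÷ 4 = 1.50, which is not an integer.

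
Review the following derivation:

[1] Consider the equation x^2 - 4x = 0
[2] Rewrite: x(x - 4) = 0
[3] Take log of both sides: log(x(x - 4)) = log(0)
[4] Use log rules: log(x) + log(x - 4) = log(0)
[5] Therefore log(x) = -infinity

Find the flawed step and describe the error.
Step 3: Take log of both sides: log(x(x - 4)) = log(0)

Step 3 takes the logarithm of both sides, resulting in log(0) on the right side. The logarithm is only defined for positive numbers; log(0) is undefined (approaches negative infinity). This operation is invalid.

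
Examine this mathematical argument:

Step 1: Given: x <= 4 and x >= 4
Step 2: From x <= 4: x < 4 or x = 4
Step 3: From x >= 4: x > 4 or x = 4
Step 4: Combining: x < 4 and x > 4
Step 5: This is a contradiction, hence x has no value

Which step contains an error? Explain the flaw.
Step 4: Combining: x < 4 and x > 4

Step 4 incorrectly combines the conditions. From x <= 4 and x >= 4, the intersection is x = 4. The error treats the 'or' cases as 'and' requirements. The correct conclusion is that x = 4 is the unique solution, not that no solution exists.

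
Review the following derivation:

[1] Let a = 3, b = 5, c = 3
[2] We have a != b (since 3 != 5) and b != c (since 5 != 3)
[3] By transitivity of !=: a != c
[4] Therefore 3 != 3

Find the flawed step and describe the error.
Step 3: By transitivity of !=: a != c

Step 3 incorrectly applies transitivity to the '!=' relation. Transitivity states: if a R b and b R c, then a R c. However, '!=' is not transitive. Counterexample: 3 != 5 and 5 != 3, but 3 = 3 (both equal 3). Transitivity holds for relations like <, <=, =, but not for !=.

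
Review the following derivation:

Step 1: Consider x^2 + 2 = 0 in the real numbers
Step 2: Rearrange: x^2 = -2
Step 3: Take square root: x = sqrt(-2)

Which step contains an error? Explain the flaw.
Step 3: Take square root: x = sqrt(-2)

Step 3 takes the square root of -2, which is negative. In the real number system, the square root of a negative number is undefined. The equation x^2 + 2 = 0 has no real solutions. Square roots of negative numbers only exist in the complex numbers.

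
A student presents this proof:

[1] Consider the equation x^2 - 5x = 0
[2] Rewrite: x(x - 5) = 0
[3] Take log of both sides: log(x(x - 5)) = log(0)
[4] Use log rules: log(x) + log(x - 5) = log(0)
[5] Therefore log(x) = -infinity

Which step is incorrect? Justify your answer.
Step 3: Take log of both sides: log(x(x - 5)) = log(0)

Step 3 takes the logarithm of both sides, resulting in log(0) on the right side. The logarithm is only defined for positive numbers; log(0) is undefined (approaches negative infinity). This operation is invalid.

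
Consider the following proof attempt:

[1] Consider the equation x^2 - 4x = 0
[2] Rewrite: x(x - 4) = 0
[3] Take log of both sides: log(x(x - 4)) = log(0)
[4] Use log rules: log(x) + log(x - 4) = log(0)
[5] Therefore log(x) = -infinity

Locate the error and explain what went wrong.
Step 3: Take log of both sides: log(x(x - 4)) = log(0)

Step 3 takes the logarithm of both sides, resulting in log(0) on the right side. The logarithm is only defined for positive numbers; log(0) is undefined (approaches negative infinity). This operation is invalid.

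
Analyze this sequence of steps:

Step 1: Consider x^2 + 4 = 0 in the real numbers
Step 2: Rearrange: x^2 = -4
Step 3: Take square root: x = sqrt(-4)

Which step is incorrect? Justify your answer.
Step 3: Take square root: x = sqrt(-4)

Step 3 takes the square root of -4, which is negative. In the real number system, the square root of a negative number is undefined. The equation x^2 + 4 = 0 has no real solutions. Square roots of negative numbers only exist in the complex numbers.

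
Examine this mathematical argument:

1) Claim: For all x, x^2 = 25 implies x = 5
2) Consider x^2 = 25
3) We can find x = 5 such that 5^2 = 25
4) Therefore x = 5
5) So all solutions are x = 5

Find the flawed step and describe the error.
Step 4: Therefore x = 5

Step 4 incorrectly concludes that x = 5 is the only solution. The proof shows that x = 5 is A solution (existence), but does not show it is the ONLY solution (uniqueness). In fact, x = -5 is also a solution since (-5)^2 = 25. Finding one solution doesn't prove there are no others.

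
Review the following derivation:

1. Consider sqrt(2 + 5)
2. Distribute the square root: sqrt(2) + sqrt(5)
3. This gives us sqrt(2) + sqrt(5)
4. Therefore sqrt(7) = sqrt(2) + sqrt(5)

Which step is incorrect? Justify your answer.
Step 2: Distribute the square root: sqrt(2) + sqrt(5)

Step 2 incorrectly 'distributes' the square root over addition. The square root function does not distribute: sqrt(a + b) ≠ sqrt(a) + sqrt(b). In fact, sqrt(2 + 5) = sqrt(7) ≈ 2.6458, while sqrt(2) + sqrt(5) ≈ 3.6503.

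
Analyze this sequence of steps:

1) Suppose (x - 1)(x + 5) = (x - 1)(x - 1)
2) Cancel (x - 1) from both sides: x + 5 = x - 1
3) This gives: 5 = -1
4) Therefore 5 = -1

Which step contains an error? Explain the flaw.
Step 2: Cancel (x - 1) from both sides: x + 5 = x - 1

Step 2 cancels (x - 1) from both sides. This is only valid if (x - 1) ≠ 0, i.e., x ≠ 1. When x = 1, both sides equal zero regardless of the other factors. The correct approach requires considering x = 1 as a separate case.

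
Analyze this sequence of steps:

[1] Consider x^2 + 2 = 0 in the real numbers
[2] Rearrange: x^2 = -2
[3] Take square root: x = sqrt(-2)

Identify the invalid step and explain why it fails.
Step 3: Take square root: x = sqrt(-2)

Step 3 takes the square root of -2, which is negative. In the real number system, the square root of a negative number is undefined. The equation x^2 + 2 = 0 has no real solutions. Square roots of negative numbers only exist in the complex numbers.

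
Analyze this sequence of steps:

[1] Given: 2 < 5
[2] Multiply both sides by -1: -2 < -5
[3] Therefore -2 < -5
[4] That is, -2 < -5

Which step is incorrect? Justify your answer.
Step 2: Multiply both sides by -1: -2 < -5

Step 2 multiplies both sides by -1 but fails to reverse the inequality sign. When multiplying (or dividing) an inequality by a negative number, the direction must be reversed. Since 2 < 5, we should get -2 > -5, i.e., -2 > -5.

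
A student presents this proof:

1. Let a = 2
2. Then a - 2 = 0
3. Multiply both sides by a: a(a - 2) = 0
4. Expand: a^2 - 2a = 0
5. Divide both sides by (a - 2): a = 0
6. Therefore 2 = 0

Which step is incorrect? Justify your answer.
Step 5: Divide both sides by (a - 2): a = 0

Step 5 divides both sides by (a - 2). However, since a = 2, we have (a - 2) = 0. Division by zero is undefined, making this step invalid.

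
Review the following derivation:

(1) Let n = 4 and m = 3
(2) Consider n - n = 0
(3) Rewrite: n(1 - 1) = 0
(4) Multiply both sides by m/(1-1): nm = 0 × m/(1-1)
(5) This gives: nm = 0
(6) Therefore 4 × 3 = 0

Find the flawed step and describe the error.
Step 4: Multiply both sides by m/(1-1): nm = 0 × m/(1-1)

Step 4 multiplies both sides by m/(1-1). However, 1-1 = 0, so this is multiplication by m/0, which is undefined. We cannot multiply by an undefined expression.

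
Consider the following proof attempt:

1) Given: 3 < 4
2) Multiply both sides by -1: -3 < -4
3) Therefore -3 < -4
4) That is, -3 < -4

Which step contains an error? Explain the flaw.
Step 2: Multiply both sides by -1: -3 < -4

Step 2 multiplies both sides by -1 but fails to reverse the inequality sign. When multiplying (or dividing) an inequality by a negative number, the direction must be reversed. Since 3 < 4, we should get -3 > -4, i.e., -3 > -4.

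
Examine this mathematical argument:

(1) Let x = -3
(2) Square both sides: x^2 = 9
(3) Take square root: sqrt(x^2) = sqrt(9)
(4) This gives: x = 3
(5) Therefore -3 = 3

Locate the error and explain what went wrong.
Step 4: This gives: x = 3

Step 4 incorrectly states that sqrt(x^2) = x. The correct identity is sqrt(x^2) = |x|. Since x = -3 < 0, we have sqrt(x^2) = |-3| = 3, not x = -3.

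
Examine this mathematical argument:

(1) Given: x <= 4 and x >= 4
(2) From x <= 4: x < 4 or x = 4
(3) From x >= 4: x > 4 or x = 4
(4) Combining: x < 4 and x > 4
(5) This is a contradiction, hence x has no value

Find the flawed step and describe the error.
Step 4: Combining: x < 4 and x > 4

Step 4 incorrectly combines the conditions. From x <= 4 and x >= 4, the intersection is x = 4. The error treats the 'or' cases as 'and' requirements. The correct conclusion is that x = 4 is the unique solution, not that no solution exists.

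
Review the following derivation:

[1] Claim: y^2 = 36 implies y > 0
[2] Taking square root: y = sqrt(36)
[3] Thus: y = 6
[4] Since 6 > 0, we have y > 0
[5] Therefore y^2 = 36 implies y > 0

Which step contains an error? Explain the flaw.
Step 2: Taking square root: y = sqrt(36)

Step 2 takes the square root and assumes the positive root only. The equation y^2 = 36 actually has two solutions: y = 6 and y = -6. The proof silently assumes y > 0 without justification, then uses this assumption to conclude y > 0, which is circular. The counterexample y = -6 shows the claim is false.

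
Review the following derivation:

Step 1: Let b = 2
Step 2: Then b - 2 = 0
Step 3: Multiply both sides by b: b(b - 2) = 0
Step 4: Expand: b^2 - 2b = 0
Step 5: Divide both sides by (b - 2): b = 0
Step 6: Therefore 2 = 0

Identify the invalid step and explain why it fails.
Step 5: Divide both sides by (b - 2): b = 0

Step 5 divides both sides by (b - 2). However, since b = 2, we have (b - 2) = 0. Division by zero is undefined, making this step invalid.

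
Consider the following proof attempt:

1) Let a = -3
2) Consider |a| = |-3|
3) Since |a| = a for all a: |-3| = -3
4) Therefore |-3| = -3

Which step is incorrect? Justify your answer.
Step 3: Since |a| = a for all a: |-3| = -3

Step 3 incorrectly states that |a| = a for all a. The correct definition is |a| = a when a >= 0, and |a| = -a when a < 0. Since -3 < 0, we have |-3| = -(-3) = 3, not -3.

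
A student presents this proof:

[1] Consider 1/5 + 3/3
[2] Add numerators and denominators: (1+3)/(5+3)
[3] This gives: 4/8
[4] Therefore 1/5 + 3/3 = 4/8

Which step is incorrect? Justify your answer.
Step 2: Add numerators and denominators: (1+3)/(5+3)

Step 2 incorrectly adds fractions by separately adding numerators and denominators. This is wrong. The correct method requires a common denominator: 1/5 + 3/3 = (1×3 + 3×5)/(5×3) = 18/15 = 6/5. The method used gives 4/8, which is different.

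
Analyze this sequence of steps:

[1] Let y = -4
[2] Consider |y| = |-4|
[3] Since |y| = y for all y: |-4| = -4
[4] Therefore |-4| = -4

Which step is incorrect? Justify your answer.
Step 3: Since |y| = y for all y: |-4| = -4

Step 3 incorrectly states that |y| = y for all y. The correct definition is |y| = y when y >= 0, and |y| = -y when y < 0. Since -4 < 0, we have |-4| = -(-4) = 4, not -4.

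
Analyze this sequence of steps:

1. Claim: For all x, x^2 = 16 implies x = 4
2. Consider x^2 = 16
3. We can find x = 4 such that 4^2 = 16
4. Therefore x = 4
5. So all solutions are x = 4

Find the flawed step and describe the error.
Step 4: Therefore x = 4

Step 4 incorrectly concludes that x = 4 is the only solution. The proof shows that x = 4 is A solution (existence), but does not show it is the ONLY solution (uniqueness). In fact, x = -4 is also a solution since (-4)^2 = 16. Finding one solution doesn't prove there are no others.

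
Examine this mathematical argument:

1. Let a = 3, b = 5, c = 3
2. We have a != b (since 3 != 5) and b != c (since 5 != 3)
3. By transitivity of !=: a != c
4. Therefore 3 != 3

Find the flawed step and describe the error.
Step 3: By transitivity of !=: a != c

Step 3 incorrectly applies transitivity to the '!=' relation. Transitivity states: if a R b and b R c, then a R c. However, '!=' is not transitive. Counterexample: 3 != 5 and 5 != 3, but 3 = 3 (both equal 3). Transitivity holds for relations like <, <=, =, but not for !=.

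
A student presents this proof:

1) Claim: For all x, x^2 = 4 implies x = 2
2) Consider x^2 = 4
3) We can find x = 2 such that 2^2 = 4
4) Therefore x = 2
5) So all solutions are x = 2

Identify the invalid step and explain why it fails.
Step 4: Therefore x = 2

Step 4 incorrectly concludes that x = 2 is the only solution. The proof shows that x = 2 is A solution (existence), but does not show it is the ONLY solution (uniqueness). In fact, x = -2 is also a solution since (-2)^2 = 4. Finding one solution doesn't prove there are no others.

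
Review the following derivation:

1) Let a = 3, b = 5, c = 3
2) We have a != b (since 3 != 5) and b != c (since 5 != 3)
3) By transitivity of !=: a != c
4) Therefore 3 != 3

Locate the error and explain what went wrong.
Step 3: By transitivity of !=: a != c

Step 3 incorrectly applies transitivity to the '!=' relation. Transitivity states: if a R b and b R c, then a R c. However, '!=' is not transitive. Counterexample: 3 != 5 and 5 != 3, but 3 = 3 (both equal 3). Transitivity holds for relations like <, <=, =, but not for !=.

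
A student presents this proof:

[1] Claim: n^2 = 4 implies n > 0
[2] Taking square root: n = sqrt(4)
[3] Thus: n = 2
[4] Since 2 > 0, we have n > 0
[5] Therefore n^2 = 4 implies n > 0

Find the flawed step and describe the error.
Step 2: Taking square root: n = sqrt(4)

Step 2 takes the square root and assumes the positive root only. The equation n^2 = 4 actually has two solutions: n = 2 and n = -2. The proof silently assumes n > 0 without justification, then uses this assumption to conclude n > 0, which is circular. The counterexample n = -2 shows the claim is false.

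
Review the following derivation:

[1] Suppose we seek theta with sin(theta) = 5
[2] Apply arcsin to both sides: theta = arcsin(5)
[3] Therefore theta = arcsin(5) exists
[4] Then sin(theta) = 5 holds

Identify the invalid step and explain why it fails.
Step 2: Apply arcsin to both sides: theta = arcsin(5)

Step 2 applies arcsin to 5. However, arcsin(x) is only defined for x in [-1, 1] because sin(theta) can only produce values in that range. Since |5| > 1, arcsin(5) is undefined. There is no angle whose sine equals 5.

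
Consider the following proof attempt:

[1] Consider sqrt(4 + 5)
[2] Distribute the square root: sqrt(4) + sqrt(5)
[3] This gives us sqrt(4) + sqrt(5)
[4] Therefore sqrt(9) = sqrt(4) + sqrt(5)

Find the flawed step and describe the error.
Step 2: Distribute the square root: sqrt(4) + sqrt(5)

Step 2 incorrectly 'distributes' the square root over addition. The square root function does not distribute: sqrt(a + b) ≠ sqrt(a) + sqrt(b). In fact, sqrt(4 + 5) = sqrt(9) ≈ 3.0000, while sqrt(4) + sqrt(5) ≈ 4.2361.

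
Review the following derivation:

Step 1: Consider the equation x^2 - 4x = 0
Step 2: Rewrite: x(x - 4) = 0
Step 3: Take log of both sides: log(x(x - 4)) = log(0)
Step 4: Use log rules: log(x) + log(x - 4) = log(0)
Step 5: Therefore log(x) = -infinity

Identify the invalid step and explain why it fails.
Step 3: Take log of both sides: log(x(x - 4)) = log(0)

Step 3 takes the logarithm of both sides, resulting in log(0) on the right side. The logarithm is only defined for positive numbers; log(0) is undefined (approaches negative infinity). This operation is invalid.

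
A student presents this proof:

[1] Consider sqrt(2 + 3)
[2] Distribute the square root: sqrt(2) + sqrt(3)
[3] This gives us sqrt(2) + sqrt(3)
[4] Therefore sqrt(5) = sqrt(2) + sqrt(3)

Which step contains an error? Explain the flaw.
Step 2: Distribute the square root: sqrt(2) + sqrt(3)

Step 2 incorrectly 'distributes' the square root over addition. The square root function does not distribute: sqrt(a + b) ≠ sqrt(a) + sqrt(b). In fact, sqrt(2 + 3) = sqrt(5) ≈ 2.2361, while sqrt(2) + sqrt(3) ≈ 3.1463.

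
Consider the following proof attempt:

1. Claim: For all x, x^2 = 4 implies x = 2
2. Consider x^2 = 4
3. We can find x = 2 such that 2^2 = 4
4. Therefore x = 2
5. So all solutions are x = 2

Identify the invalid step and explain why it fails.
Step 4: Therefore x = 2

Step 4 incorrectly concludes that x = 2 is the only solution. The proof shows that x = 2 is A solution (existence), but does not show it is the ONLY solution (uniqueness). In fact, x = -2 is also a solution since (-2)^2 = 4. Finding one solution doesn't prove there are no others.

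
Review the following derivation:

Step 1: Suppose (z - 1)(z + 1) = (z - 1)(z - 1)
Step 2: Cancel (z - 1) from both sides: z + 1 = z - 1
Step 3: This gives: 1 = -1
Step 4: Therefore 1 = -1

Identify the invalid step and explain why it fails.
Step 2: Cancel (z - 1) from both sides: z + 1 = z - 1

Step 2 cancels (z - 1) from both sides. This is only valid if (z - 1) ≠ 0, i.e., z ≠ 1. When z = 1, both sides equal zero regardless of the other factors. The correct approach requires considering z = 1 as a separate case.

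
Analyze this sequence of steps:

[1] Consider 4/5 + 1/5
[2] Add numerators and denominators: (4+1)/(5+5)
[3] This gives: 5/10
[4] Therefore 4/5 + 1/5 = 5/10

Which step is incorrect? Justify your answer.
Step 2: Add numerators and denominators: (4+1)/(5+5)

Step 2 incorrectly adds fractions by separately adding numerators and denominators. This is wrong. The correct method requires a common denominator: 4/5 + 1/5 = (4×5 + 1×5)/(5×5) = 25/25 = 1. The method used gives 5/10, which is different.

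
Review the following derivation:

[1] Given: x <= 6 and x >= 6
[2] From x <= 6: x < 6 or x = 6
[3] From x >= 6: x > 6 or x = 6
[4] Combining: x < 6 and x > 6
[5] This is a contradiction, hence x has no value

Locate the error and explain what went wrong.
Step 4: Combining: x < 6 and x > 6

Step 4 incorrectly combines the conditions. From x <= 6 and x >= 6, the intersection is x = 6. The error treats the 'or' cases as 'and' requirements. The correct conclusion is that x = 6 is the unique solution, not that no solution exists.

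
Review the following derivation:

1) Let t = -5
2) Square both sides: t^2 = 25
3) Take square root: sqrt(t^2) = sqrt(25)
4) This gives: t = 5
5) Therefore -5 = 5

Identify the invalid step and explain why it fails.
Step 4: This gives: t = 5

Step 4 incorrectly states that sqrt(t^2) = t. The correct identity is sqrt(t^2) = |t|. Since t = -5 < 0, we have sqrt(t^2) = |-5| = 5, not t = -5.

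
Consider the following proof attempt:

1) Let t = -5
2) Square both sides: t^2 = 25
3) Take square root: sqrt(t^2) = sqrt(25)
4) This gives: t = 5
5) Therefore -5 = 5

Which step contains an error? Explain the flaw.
Step 4: This gives: t = 5

Step 4 incorrectly states that sqrt(t^2) = t. The correct identity is sqrt(t^2) = |t|. Since t = -5 < 0, we have sqrt(t^2) = |-5| = 5, not t = -5.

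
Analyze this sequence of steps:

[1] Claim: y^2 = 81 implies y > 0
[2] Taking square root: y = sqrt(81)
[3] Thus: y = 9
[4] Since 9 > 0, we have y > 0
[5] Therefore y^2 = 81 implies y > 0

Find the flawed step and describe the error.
Step 2: Taking square root: y = sqrt(81)

Step 2 takes the square root and assumes the positive root only. The equation y^2 = 81 actually has two solutions: y = 9 and y = -9. The proof silently assumes y > 0 without justification, then uses this assumption to conclude y > 0, which is circular. The counterexample y = -9 shows the claim is false.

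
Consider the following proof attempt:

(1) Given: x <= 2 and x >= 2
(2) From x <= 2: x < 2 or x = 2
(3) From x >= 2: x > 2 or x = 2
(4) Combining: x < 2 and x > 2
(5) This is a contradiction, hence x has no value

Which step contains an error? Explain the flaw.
Step 4: Combining: x < 2 and x > 2

Step 4 incorrectly combines the conditions. From x <= 2 and x >= 2, the intersection is x = 2. The error treats the 'or' cases as 'and' requirements. The correct conclusion is that x = 2 is the unique solution, not that no solution exists.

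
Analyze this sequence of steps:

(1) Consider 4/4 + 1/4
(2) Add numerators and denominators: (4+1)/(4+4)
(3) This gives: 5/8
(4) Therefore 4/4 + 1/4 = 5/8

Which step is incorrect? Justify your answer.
Step 2: Add numerators and denominators: (4+1)/(4+4)

Step 2 incorrectly adds fractions by separately adding numerators and denominators. This is wrong. The correct method requires a common denominator: 4/4 + 1/4 = (4×4 + 1×4)/(4×4) = 20/16 = 5/4. The method used gives 5/8, which is different.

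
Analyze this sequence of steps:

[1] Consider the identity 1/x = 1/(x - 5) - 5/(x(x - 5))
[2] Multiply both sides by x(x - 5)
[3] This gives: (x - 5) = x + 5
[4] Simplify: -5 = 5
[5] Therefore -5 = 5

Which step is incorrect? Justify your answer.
Step 3: This gives: (x - 5) = x + 5

Step 3 makes a sign error when clearing denominators. Multiplying -5/(x(x - 5)) by x(x - 5) gives -5, not +5. The correct result is (x - 5) = x - 5, which is trivially true, not (x - 5) = x + 5. (Step 1 is a valid identity: 1/(x - 5) - 5/(x(x - 5)) = (x - 5)/(x(x - 5)) = 1/x.)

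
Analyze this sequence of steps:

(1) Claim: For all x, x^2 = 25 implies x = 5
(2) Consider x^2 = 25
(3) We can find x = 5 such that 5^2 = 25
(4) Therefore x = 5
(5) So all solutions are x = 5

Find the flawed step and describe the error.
Step 4: Therefore x = 5

Step 4 incorrectly concludes that x = 5 is the only solution. The proof shows that x = 5 is A solution (existence), but does not show it is the ONLY solution (uniqueness). In fact, x = -5 is also a solution since (-5)^2 = 25. Finding one solution doesn't prove there are no others.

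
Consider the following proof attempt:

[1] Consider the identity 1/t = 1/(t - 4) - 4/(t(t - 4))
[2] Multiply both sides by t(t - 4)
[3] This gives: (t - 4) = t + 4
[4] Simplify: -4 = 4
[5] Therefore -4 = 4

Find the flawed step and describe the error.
Step 3: This gives: (t - 4) = t + 4

Step 3 makes a sign error when clearing denominators. Multiplying -4/(t(t - 4)) by t(t - 4) gives -4, not +4. The correct result is (t - 4) = t - 4, which is trivially true, not (t - 4) = t + 4. (Step 1 is a valid identity: 1/(t - 4) - 4/(t(t - 4)) = (t - 4)/(t(t - 4)) = 1/t.)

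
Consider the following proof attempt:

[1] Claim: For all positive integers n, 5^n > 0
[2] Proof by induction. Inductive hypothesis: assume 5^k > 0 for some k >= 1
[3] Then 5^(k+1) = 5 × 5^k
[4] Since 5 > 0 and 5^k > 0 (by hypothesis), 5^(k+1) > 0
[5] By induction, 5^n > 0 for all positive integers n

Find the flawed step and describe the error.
Step 5: By induction, 5^n > 0 for all positive integers n

Step 5 concludes the proof by induction, but no base case was ever established. A valid induction proof requires: (1) a base case proving 5^1 > 0, and (2) an inductive step showing IF 5^k > 0 THEN 5^(k+1) > 0. Steps 2-4 correctly establish the inductive step, but without the base case the conclusion in step 5 does not follow.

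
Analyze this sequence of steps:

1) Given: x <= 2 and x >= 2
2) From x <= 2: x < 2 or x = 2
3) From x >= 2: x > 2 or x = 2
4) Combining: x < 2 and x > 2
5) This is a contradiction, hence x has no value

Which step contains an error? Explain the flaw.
Step 4: Combining: x < 2 and x > 2

Step 4 incorrectly combines the conditions. From x <= 2 and x >= 2, the intersection is x = 2. The error treats the 'or' cases as 'and' requirements. The correct conclusion is that x = 2 is the unique solution, not that no solution exists.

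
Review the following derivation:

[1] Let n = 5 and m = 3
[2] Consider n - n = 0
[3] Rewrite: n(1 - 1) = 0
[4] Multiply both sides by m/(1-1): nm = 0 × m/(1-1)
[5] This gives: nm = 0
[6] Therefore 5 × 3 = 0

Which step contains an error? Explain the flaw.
Step 4: Multiply both sides by m/(1-1): nm = 0 × m/(1-1)

Step 4 multiplies both sides by m/(1-1). However, 1-1 = 0, so this is multiplication by m/0, which is undefined. We cannot multiply by an undefined expression.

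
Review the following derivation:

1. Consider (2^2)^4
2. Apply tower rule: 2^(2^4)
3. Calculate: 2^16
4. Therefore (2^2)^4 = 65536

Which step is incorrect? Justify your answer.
Step 2: Apply tower rule: 2^(2^4)

Step 2 incorrectly states that (a^b)^c = a^(b^c). The correct rule is (a^b)^c = a^(b×c). The actual value is (2^2)^4 = 2^8 = 256, not 2^16 = 65536.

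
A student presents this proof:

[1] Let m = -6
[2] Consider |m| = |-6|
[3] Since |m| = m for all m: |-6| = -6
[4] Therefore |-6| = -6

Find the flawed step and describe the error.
Step 3: Since |m| = m for all m: |-6| = -6

Step 3 incorrectly states that |m| = m for all m. The correct definition is |m| = m when m >= 0, and |m| = -m when m < 0. Since -6 < 0, we have |-6| = -(-6) = 6, not -6.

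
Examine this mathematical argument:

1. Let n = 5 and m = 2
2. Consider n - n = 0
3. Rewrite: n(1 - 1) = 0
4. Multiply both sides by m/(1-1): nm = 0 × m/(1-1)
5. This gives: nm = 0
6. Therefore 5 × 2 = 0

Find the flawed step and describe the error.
Step 4: Multiply both sides by m/(1-1): nm = 0 × m/(1-1)

Step 4 multiplies both sides by m/(1-1). However, 1-1 = 0, so this is multiplication by m/0, which is undefined. We cannot multiply by an undefined expression.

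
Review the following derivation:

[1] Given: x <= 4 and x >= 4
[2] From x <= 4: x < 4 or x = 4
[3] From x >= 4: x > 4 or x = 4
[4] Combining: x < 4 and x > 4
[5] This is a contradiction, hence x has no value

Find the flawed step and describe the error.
Step 4: Combining: x < 4 and x > 4

Step 4 incorrectly combines the conditions. From x <= 4 and x >= 4, the intersection is x = 4. The error treats the 'or' cases as 'and' requirements. The correct conclusion is that x = 4 is the unique solution, not that no solution exists.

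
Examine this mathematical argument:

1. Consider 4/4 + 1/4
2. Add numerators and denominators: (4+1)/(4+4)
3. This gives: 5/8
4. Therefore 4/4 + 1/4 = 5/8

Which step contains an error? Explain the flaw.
Step 2: Add numerators and denominators: (4+1)/(4+4)

Step 2 incorrectly adds fractions by separately adding numerators and denominators. This is wrong. The correct method requires a common denominator: 4/4 + 1/4 = (4×4 + 1×4)/(4×4) = 20/16 = 5/4. The method used gives 5/8, which is different.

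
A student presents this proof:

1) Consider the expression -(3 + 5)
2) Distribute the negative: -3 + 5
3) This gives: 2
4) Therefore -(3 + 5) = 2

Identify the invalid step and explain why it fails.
Step 2: Distribute the negative: -3 + 5

Step 2 incorrectly distributes the negative sign. The correct distribution is -(3 + 5) = -3 - 5 = -8. The negative must be applied to both terms, not just the first. The error treats -(3 + 5) as -3 + 5, which equals 2 instead of -8.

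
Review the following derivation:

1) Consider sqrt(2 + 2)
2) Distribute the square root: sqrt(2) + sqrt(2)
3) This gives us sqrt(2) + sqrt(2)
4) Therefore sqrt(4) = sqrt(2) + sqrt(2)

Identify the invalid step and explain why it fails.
Step 2: Distribute the square root: sqrt(2) + sqrt(2)

Step 2 incorrectly 'distributes' the square root over addition. The square root function does not distribute: sqrt(a + b) ≠ sqrt(a) + sqrt(b). In fact, sqrt(2 + 2) = sqrt(4) ≈ 2.0000, while sqrt(2) + sqrt(2) ≈ 2.8284.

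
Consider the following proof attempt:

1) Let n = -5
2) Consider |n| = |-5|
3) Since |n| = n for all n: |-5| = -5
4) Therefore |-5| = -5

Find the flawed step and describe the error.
Step 3: Since |n| = n for all n: |-5| = -5

Step 3 incorrectly states that |n| = n for all n. The correct definition is |n| = n when n >= 0, and |n| = -n when n < 0. Since -5 < 0, we have |-5| = -(-5) = 5, not -5.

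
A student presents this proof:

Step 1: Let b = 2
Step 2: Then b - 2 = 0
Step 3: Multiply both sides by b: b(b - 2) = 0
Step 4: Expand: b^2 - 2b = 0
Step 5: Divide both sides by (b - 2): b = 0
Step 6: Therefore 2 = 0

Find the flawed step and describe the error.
Step 5: Divide both sides by (b - 2): b = 0

Step 5 divides both sides by (b - 2). However, since b = 2, we have (b - 2) = 0. Division by zero is undefined, making this step invalid.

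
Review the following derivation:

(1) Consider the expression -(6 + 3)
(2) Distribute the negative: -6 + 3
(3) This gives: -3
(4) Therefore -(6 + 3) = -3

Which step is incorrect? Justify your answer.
Step 2: Distribute the negative: -6 + 3

Step 2 incorrectly distributes the negative sign. The correct distribution is -(6 + 3) = -6 - 3 = -9. The negative must be applied to both terms, not just the first. The error treats -(6 + 3) as -6 + 3, which equals -3 instead of -9.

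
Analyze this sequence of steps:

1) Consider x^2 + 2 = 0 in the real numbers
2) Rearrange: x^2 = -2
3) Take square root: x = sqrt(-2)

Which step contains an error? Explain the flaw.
Step 3: Take square root: x = sqrt(-2)

Step 3 takes the square root of -2, which is negative. In the real number system, the square root of a negative number is undefined. The equation x^2 + 2 = 0 has no real solutions. Square roots of negative numbers only exist in the complex numbers.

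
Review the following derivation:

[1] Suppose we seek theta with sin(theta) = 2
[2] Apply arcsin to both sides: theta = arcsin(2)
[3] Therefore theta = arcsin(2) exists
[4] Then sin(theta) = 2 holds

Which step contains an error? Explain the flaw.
Step 2: Apply arcsin to both sides: theta = arcsin(2)

Step 2 applies arcsin to 2. However, arcsin(x) is only defined for x in [-1, 1] because sin(theta) can only produce values in that range. Since |2| > 1, arcsin(2) is undefined. There is no angle whose sine equals 2.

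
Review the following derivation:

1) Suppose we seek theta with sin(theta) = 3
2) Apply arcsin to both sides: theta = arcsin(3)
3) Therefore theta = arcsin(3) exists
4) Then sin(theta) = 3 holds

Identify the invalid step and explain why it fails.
Step 2: Apply arcsin to both sides: theta = arcsin(3)

Step 2 applies arcsin to 3. However, arcsin(x) is only defined for x in [-1, 1] because sin(theta) can only produce values in that range. Since |3| > 1, arcsin(3) is undefined. There is no angle whose sine equals 3.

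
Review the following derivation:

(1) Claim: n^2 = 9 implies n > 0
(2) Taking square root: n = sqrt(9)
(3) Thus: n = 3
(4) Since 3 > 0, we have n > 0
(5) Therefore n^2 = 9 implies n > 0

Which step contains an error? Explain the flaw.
Step 2: Taking square root: n = sqrt(9)

Step 2 takes the square root and assumes the positive root only. The equation n^2 = 9 actually has two solutions: n = 3 and n = -3. The proof silently assumes n > 0 without justification, then uses this assumption to conclude n > 0, which is circular. The counterexample n = -3 shows the claim is false.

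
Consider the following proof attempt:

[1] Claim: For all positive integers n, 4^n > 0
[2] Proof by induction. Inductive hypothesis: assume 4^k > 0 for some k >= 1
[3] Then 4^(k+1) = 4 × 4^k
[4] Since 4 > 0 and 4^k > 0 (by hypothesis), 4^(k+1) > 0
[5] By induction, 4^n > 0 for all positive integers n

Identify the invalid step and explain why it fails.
Step 5: By induction, 4^n > 0 for all positive integers n

Step 5 concludes the proof by induction, but no base case was ever established. A valid induction proof requires: (1) a base case proving 4^1 > 0, and (2) an inductive step showing IF 4^k > 0 THEN 4^(k+1) > 0. Steps 2-4 correctly establish the inductive step, but without the base case the conclusion in step 5 does not follow.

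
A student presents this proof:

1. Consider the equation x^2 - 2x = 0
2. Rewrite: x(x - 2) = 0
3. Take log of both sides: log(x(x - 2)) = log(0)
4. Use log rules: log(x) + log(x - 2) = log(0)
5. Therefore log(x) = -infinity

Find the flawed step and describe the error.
Step 3: Take log of both sides: log(x(x - 2)) = log(0)

Step 3 takes the logarithm of both sides, resulting in log(0) on the right side. The logarithm is only defined for positive numbers; log(0) is undefined (approaches negative infinity). This operation is invalid.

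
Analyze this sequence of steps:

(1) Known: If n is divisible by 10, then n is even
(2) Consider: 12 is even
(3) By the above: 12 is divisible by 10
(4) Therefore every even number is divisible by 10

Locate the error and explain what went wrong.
Step 3: By the above: 12 is divisible by 10

Step 3 commits the fallacy of affirming the consequent. The known fact 'divisible by 10 → even' does NOT imply 'even → divisible by 10'. That would be the converse, which is false. For example, 12 is even but 12 ÷ 10 = 1.20, which is not an integer.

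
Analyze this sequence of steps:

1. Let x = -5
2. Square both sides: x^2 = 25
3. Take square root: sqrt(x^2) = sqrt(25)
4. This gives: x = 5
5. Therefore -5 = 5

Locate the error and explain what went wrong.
Step 4: This gives: x = 5

Step 4 incorrectly states that sqrt(x^2) = x. The correct identity is sqrt(x^2) = |x|. Since x = -5 < 0, we have sqrt(x^2) = |-5| = 5, not x = -5.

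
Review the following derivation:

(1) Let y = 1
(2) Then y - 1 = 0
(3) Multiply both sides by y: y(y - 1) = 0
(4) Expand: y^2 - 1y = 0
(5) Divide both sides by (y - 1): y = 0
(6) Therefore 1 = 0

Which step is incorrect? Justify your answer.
Step 5: Divide both sides by (y - 1): y = 0

Step 5 divides both sides by (y - 1). However, since y = 1, we have (y - 1) = 0. Division by zero is undefined, making this step invalid.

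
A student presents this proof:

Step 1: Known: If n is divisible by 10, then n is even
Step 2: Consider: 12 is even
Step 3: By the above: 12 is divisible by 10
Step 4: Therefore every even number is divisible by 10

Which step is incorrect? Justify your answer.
Step 3: By the above: 12 is divisible by 10

Step 3 commits the fallacy of affirming the consequent. The known fact 'divisible by 10 → even' does NOT imply 'even → divisible by 10'. That would be the converse, which is false. For example, 12 is even but 12 ÷ 10 = 1.20, which is not an integer.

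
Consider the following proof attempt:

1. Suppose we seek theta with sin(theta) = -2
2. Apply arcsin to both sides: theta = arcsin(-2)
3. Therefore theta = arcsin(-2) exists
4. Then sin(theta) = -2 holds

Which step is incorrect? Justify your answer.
Step 2: Apply arcsin to both sides: theta = arcsin(-2)

Step 2 applies arcsin to -2. However, arcsin(x) is only defined for x in [-1, 1] because sin(theta) can only produce values in that range. Since |-2| > 1, arcsin(-2) is undefined. There is no angle whose sine equals -2.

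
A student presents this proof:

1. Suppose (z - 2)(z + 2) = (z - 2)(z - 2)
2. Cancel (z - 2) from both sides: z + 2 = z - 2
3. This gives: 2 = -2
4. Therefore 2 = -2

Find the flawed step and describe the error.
Step 2: Cancel (z - 2) from both sides: z + 2 = z - 2

Step 2 cancels (z - 2) from both sides. This is only valid if (z - 2) ≠ 0, i.e., z ≠ 2. When z = 2, both sides equal zero regardless of the other factors. The correct approach requires considering z = 2 as a separate case.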